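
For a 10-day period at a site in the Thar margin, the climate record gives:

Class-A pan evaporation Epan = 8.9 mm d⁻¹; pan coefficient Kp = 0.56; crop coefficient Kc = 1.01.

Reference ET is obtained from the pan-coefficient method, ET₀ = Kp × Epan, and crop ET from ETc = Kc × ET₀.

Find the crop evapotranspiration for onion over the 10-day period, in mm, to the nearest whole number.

50 mm

ET₀ = 0.56 × 8.9 = 4.9840 mm/d
ETc = Kc × ET₀ = 1.01 × 4.9840 = 5.0338 mm/d
Over 10 days: 5.0338 × 10 = 50.338 mm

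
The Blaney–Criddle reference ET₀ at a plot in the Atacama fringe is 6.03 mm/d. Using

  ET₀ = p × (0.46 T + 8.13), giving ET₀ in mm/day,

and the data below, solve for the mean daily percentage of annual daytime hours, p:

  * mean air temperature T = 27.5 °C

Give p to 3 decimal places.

p = ET₀ / (0.46 T + 8.13) = 6.03 / (0.46 × 27.5 + 8.13) = 6.03 / 20.780 = 0.2902

0.290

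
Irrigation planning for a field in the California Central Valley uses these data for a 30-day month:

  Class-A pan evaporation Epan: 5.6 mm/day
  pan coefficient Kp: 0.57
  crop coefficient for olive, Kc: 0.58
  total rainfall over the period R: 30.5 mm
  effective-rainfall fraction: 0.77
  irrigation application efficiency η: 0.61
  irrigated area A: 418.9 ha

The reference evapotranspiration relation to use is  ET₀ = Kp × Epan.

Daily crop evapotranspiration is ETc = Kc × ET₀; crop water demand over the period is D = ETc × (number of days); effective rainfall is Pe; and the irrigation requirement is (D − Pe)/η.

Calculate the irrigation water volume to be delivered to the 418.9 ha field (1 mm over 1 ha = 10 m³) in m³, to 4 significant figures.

ET₀ = 0.57 × 5.6 = 3.1920 mm/d
ETc = Kc × ET₀ = 0.58 × 3.1920 = 1.8514 mm/d
Crop demand D = ETc × 30 d = 1.8514 × 30 = 55.542 mm
Pe = 0.77 × 30.5 = 23.485 mm
D − Pe = 55.542 − 23.485 = 32.057 mm
Gross irrigation = 32.057 / 0.61 = 52.552 mm
Volume = 52.552 mm × 418.9 ha × 10 = 220140.3 m³

220100 m³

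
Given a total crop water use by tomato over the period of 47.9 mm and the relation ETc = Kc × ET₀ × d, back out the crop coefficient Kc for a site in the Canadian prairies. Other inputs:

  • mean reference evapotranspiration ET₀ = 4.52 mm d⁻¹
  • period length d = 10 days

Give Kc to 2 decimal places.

ETc = Kc × ET₀ × d  ⇒  Kc = ETc / (ET₀ × d)
Kc = 47.9 / (4.52 × 10) = 47.9 / 45.20 = 1.0597

1.06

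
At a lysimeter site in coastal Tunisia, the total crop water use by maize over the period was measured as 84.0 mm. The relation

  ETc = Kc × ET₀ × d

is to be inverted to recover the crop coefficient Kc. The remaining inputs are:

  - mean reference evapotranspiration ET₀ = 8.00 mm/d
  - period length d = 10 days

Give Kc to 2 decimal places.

1.05

ETc = Kc × ET₀ × d  ⇒  Kc = ETc / (ET₀ × d)
Kc = 84.0 / (8.00 × 10) = 84.0 / 80.00 = 1.0500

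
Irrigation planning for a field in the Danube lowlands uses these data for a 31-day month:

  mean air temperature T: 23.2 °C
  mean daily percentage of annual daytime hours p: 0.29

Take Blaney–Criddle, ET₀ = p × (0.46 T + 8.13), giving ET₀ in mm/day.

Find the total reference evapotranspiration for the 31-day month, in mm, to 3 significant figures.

169 mm

ET₀ = 0.29 × (0.46 × 23.2 + 8.13) = 0.29 × 18.802 = 5.4526 mm/d
Monthly total = 5.4526 × 31 = 169.031 mm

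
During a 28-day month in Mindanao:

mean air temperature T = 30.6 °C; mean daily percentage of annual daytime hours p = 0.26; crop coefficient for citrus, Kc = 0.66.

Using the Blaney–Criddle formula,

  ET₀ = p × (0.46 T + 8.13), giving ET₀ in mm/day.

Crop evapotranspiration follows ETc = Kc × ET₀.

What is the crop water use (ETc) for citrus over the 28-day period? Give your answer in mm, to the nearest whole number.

107 mm

ET₀ = 0.26 × (0.46 × 30.6 + 8.13) = 0.26 × 22.206 = 5.7736 mm/d
ETc = Kc × ET₀ = 0.66 × 5.7736 = 3.8106 mm/d
Over 28 days: 3.8106 × 28 = 106.697 mm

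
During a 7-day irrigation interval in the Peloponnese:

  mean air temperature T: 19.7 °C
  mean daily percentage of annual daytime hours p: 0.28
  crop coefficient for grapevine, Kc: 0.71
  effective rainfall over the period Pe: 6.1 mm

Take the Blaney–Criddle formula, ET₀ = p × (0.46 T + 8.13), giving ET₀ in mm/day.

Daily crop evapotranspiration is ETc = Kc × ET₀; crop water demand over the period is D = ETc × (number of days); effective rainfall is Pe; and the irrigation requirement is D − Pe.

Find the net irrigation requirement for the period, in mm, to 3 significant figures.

ET₀ = 0.28 × (0.46 × 19.7 + 8.13) = 0.28 × 17.192 = 4.8138 mm/d
ETc = Kc × ET₀ = 0.71 × 4.8138 = 3.4178 mm/d
Crop demand D = ETc × 7 d = 3.4178 × 7 = 23.925 mm
D − Pe = 23.925 − 6.1 = 17.825 mm

17.8 mm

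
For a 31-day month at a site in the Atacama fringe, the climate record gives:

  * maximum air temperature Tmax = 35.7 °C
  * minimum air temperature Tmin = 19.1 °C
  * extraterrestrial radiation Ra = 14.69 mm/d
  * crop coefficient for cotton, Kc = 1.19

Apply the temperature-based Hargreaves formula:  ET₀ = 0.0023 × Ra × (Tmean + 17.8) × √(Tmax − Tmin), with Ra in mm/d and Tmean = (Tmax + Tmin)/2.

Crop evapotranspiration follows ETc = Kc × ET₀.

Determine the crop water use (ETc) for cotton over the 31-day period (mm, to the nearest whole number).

Tmean = (35.7 + 19.1)/2 = 27.40 °C
ET₀ = 0.0023 × 14.69 × (27.40 + 17.8) × √16.6 = 0.0023 × 14.69 × 45.20 × 4.0743 = 6.2222 mm/d
ETc = Kc × ET₀ = 1.19 × 6.2222 = 7.4044 mm/d
Over 31 days: 7.4044 × 31 = 229.536 mm

230 mm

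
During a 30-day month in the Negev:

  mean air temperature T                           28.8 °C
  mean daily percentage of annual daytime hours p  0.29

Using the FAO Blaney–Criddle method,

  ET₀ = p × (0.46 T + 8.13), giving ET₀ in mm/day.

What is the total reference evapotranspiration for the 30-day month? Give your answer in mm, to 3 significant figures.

186 mm

ET₀ = 0.29 × (0.46 × 28.8 + 8.13) = 0.29 × 21.378 = 6.1996 mm/d
Monthly total = 6.1996 × 30 = 185.988 mm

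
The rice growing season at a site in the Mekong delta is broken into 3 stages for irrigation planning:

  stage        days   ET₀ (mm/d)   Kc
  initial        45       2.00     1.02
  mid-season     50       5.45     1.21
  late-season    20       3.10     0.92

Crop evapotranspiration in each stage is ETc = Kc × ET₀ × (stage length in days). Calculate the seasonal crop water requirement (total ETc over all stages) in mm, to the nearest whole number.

initial: 1.02 × 2.00 × 45 = 91.80 mm
mid-season: 1.21 × 5.45 × 50 = 329.73 mm
late-season: 0.92 × 3.10 × 20 = 57.04 mm
Seasonal total = 478.57 mm

479 mm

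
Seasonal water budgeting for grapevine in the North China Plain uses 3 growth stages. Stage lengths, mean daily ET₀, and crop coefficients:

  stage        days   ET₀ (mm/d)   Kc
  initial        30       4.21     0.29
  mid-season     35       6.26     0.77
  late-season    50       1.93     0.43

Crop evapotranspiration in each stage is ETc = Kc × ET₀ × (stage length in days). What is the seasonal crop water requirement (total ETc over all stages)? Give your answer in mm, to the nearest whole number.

247 mm

initial: 0.29 × 4.21 × 30 = 36.63 mm
mid-season: 0.77 × 6.26 × 35 = 168.71 mm
late-season: 0.43 × 1.93 × 50 = 41.50 mm
Seasonal total = 246.84 mm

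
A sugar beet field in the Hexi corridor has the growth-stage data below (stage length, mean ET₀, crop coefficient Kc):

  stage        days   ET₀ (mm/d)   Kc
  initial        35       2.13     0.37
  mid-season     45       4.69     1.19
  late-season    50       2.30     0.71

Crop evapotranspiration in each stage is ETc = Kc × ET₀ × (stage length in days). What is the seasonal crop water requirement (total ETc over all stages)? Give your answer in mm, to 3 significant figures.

initial: 0.37 × 2.13 × 35 = 27.58 mm
mid-season: 1.19 × 4.69 × 45 = 251.15 mm
late-season: 0.71 × 2.30 × 50 = 81.65 mm
Seasonal total = 360.38 mm

360 mm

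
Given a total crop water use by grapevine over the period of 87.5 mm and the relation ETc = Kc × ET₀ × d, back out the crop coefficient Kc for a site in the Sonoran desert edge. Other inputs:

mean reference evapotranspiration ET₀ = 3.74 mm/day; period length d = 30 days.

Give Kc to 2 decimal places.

0.78

ETc = Kc × ET₀ × d  ⇒  Kc = ETc / (ET₀ × d)
Kc = 87.5 / (3.74 × 30) = 87.5 / 112.20 = 0.7799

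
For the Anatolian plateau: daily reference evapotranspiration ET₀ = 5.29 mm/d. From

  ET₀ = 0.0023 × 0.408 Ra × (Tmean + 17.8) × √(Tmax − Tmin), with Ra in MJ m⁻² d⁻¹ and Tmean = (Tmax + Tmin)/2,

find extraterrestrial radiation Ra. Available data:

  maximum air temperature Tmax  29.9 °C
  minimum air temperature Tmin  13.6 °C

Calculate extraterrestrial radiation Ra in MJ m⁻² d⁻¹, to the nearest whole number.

Tmean = (29.9+13.6)/2 = 21.75 °C; ΔT = 16.3
Ra = ET₀ / [0.0023 × 0.408 × (Tmean+17.8) × √ΔT]
   = 5.29 / (0.0023 × 0.408 × 39.55 × 4.0373) = 35.305 MJ m⁻² d⁻¹

35 MJ m⁻² d⁻¹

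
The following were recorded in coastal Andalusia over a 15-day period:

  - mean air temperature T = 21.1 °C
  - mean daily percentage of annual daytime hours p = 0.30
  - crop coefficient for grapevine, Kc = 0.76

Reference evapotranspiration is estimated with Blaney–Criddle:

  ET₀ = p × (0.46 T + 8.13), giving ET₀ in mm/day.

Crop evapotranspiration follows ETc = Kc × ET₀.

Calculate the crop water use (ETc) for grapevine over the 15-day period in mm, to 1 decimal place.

61.0 mm

ET₀ = 0.30 × (0.46 × 21.1 + 8.13) = 0.30 × 17.836 = 5.3508 mm/d
ETc = Kc × ET₀ = 0.76 × 5.3508 = 4.0666 mm/d
Over 15 days: 4.0666 × 15 = 60.999 mm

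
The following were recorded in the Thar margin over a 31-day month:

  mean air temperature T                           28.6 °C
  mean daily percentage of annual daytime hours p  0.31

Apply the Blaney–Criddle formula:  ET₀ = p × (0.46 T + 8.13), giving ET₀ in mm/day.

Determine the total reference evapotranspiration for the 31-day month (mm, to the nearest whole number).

ET₀ = 0.31 × (0.46 × 28.6 + 8.13) = 0.31 × 21.286 = 6.5987 mm/d
Monthly total = 6.5987 × 31 = 204.560 mm

205 mm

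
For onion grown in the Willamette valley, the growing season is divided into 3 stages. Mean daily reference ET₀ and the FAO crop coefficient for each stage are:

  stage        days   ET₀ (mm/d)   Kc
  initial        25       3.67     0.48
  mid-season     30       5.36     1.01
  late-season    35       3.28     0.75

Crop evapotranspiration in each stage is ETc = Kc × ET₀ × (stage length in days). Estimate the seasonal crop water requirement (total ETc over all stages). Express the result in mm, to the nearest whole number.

293 mm

initial: 0.48 × 3.67 × 25 = 44.04 mm
mid-season: 1.01 × 5.36 × 30 = 162.41 mm
late-season: 0.75 × 3.28 × 35 = 86.10 mm
Seasonal total = 292.55 mm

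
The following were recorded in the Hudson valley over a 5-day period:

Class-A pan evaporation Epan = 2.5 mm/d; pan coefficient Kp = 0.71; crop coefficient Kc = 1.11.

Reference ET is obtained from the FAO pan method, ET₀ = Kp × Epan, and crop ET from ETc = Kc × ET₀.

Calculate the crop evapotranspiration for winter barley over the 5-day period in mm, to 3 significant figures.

9.85 mm

ET₀ = 0.71 × 2.5 = 1.7750 mm/d
ETc = Kc × ET₀ = 1.11 × 1.7750 = 1.9703 mm/d
Over 5 days: 1.9703 × 5 = 9.852 mm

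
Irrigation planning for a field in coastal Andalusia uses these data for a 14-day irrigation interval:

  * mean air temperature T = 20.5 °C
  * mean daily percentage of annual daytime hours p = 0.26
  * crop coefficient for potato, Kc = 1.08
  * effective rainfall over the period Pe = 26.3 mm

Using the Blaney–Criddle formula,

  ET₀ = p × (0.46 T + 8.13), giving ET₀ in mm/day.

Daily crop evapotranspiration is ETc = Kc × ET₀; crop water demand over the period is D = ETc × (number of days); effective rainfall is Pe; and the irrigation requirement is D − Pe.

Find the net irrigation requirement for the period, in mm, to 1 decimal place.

ET₀ = 0.26 × (0.46 × 20.5 + 8.13) = 0.26 × 17.560 = 4.5656 mm/d
ETc = Kc × ET₀ = 1.08 × 4.5656 = 4.9308 mm/d
Crop demand D = ETc × 14 d = 4.9308 × 14 = 69.031 mm
D − Pe = 69.031 − 26.3 = 42.731 mm

42.7 mm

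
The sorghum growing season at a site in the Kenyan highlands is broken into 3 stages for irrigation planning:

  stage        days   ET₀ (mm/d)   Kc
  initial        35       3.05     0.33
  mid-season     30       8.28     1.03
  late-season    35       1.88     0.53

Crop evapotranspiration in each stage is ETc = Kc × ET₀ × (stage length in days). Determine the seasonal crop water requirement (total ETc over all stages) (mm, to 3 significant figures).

initial: 0.33 × 3.05 × 35 = 35.23 mm
mid-season: 1.03 × 8.28 × 30 = 255.85 mm
late-season: 0.53 × 1.88 × 35 = 34.87 mm
Seasonal total = 325.95 mm

326 mm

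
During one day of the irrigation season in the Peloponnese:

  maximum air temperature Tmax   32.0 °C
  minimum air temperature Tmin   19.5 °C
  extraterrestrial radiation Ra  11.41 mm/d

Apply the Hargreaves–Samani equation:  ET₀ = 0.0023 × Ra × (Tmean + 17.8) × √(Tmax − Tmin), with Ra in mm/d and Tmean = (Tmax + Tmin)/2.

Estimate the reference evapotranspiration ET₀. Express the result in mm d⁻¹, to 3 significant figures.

4.04 mm d⁻¹

Tmean = (32.0 + 19.5)/2 = 25.75 °C
ET₀ = 0.0023 × 11.41 × (25.75 + 17.8) × √12.5 = 0.0023 × 11.41 × 43.55 × 3.5355 = 4.0407 mm/d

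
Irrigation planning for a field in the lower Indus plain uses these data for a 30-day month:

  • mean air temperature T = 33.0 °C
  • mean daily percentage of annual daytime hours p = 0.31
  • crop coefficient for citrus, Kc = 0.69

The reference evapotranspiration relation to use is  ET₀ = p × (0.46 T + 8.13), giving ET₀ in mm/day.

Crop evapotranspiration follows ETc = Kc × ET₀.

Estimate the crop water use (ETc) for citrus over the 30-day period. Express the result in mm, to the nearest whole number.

150 mm

ET₀ = 0.31 × (0.46 × 33.0 + 8.13) = 0.31 × 23.310 = 7.2261 mm/d
ETc = Kc × ET₀ = 0.69 × 7.2261 = 4.9860 mm/d
Over 30 days: 4.9860 × 30 = 149.580 mm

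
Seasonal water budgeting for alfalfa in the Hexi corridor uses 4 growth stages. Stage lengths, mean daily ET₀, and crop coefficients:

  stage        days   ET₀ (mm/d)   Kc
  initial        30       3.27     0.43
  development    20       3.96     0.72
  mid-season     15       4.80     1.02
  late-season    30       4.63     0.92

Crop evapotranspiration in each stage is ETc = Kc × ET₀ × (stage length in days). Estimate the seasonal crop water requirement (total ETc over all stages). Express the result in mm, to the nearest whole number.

300 mm

initial: 0.43 × 3.27 × 30 = 42.18 mm
development: 0.72 × 3.96 × 20 = 57.02 mm
mid-season: 1.02 × 4.80 × 15 = 73.44 mm
late-season: 0.92 × 4.63 × 30 = 127.79 mm
Seasonal total = 300.43 mm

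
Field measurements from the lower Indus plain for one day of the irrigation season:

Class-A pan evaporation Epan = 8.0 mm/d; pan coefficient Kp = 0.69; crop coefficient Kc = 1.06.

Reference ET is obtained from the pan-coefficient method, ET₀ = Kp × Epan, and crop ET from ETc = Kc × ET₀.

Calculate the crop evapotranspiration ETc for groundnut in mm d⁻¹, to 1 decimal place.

ET₀ = 0.69 × 8.0 = 5.5200 mm/d
ETc = Kc × ET₀ = 1.06 × 5.5200 = 5.8512 mm/d

5.9 mm d⁻¹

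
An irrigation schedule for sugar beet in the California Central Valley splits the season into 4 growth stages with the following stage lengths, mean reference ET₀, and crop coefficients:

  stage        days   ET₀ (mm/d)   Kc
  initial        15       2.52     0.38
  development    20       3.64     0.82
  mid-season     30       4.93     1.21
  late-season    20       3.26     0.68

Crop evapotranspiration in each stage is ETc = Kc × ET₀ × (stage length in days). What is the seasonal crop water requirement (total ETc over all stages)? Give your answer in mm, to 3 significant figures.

297 mm

initial: 0.38 × 2.52 × 15 = 14.36 mm
development: 0.82 × 3.64 × 20 = 59.70 mm
mid-season: 1.21 × 4.93 × 30 = 178.96 mm
late-season: 0.68 × 3.26 × 20 = 44.34 mm
Seasonal total = 297.36 mm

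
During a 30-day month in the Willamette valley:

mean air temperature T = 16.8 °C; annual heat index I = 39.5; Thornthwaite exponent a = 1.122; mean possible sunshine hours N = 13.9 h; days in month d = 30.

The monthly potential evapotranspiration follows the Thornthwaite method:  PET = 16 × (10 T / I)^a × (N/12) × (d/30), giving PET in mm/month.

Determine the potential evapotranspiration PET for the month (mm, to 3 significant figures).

94.1 mm

10T/I = 10 × 16.8 / 39.5 = 4.2532
(10T/I)^a = 4.2532^1.122 = 5.0748
Uncorrected PET = 16 × 5.0748 = 81.197 mm
Correction = (N/12)(d/30) = (13.9/12)(30/30) = 1.1583
PET = 81.197 × 1.1583 = 94.050 mm/month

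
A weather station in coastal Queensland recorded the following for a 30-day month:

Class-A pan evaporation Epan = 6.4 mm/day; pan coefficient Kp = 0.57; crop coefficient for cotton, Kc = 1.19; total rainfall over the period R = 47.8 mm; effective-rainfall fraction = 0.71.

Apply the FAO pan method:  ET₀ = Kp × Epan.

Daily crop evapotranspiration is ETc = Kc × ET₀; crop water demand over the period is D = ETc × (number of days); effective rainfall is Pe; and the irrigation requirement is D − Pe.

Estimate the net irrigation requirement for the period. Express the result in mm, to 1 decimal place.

ET₀ = 0.57 × 6.4 = 3.6480 mm/d
ETc = Kc × ET₀ = 1.19 × 3.6480 = 4.3411 mm/d
Crop demand D = ETc × 30 d = 4.3411 × 30 = 130.233 mm
Pe = 0.71 × 47.8 = 33.938 mm
D − Pe = 130.233 − 33.938 = 96.295 mm

96.3 mm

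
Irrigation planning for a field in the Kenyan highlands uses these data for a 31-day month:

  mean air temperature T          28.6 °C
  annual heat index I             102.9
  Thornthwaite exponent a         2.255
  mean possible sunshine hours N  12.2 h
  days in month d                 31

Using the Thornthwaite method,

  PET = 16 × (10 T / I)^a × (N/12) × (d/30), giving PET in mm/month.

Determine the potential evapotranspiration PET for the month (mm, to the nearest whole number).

169 mm

10T/I = 10 × 28.6 / 102.9 = 2.7794
(10T/I)^a = 2.7794^2.255 = 10.0256
Uncorrected PET = 16 × 10.0256 = 160.410 mm
Correction = (N/12)(d/30) = (12.2/12)(31/30) = 1.0506
PET = 160.410 × 1.0506 = 168.527 mm/month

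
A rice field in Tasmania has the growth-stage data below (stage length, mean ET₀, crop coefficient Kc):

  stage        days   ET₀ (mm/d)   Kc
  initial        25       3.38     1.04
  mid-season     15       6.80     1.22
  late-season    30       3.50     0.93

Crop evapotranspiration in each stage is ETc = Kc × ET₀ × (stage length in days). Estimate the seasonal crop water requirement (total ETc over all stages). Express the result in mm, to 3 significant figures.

initial: 1.04 × 3.38 × 25 = 87.88 mm
mid-season: 1.22 × 6.80 × 15 = 124.44 mm
late-season: 0.93 × 3.50 × 30 = 97.65 mm
Seasonal total = 309.97 mm

310 mm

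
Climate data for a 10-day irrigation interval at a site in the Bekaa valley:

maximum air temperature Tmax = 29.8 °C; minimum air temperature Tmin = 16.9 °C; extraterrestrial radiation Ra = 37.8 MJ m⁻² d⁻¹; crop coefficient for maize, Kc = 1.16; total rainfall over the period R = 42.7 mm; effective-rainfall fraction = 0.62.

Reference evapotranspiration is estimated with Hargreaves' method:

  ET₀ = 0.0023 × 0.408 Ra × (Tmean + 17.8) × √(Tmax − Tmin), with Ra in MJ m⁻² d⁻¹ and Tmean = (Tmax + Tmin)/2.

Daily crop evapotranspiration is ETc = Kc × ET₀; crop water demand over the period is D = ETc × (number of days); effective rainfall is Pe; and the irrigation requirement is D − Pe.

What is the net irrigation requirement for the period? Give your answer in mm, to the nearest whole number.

34 mm

Tmean = (29.8 + 16.9)/2 = 23.35 °C
0.408 Ra = 0.408 × 37.8 = 15.4224 mm/d equivalent
ET₀ = 0.0023 × 15.4224 × (23.35 + 17.8) × √12.9 = 0.0023 × 15.4224 × 41.15 × 3.5917 = 5.2426 mm/d
ETc = Kc × ET₀ = 1.16 × 5.2426 = 6.0814 mm/d
Crop demand D = ETc × 10 d = 6.0814 × 10 = 60.814 mm
Pe = 0.62 × 42.7 = 26.474 mm
D − Pe = 60.814 − 26.474 = 34.340 mm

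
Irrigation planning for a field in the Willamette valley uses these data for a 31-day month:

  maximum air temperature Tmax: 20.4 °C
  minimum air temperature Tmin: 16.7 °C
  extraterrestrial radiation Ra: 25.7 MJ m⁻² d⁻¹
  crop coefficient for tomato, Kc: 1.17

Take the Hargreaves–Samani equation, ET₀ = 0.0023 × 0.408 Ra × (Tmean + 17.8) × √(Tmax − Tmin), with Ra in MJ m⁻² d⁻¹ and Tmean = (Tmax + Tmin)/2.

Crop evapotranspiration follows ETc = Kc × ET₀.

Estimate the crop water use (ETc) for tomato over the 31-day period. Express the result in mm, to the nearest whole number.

Tmean = (20.4 + 16.7)/2 = 18.55 °C
0.408 Ra = 0.408 × 25.7 = 10.4856 mm/d equivalent
ET₀ = 0.0023 × 10.4856 × (18.55 + 17.8) × √3.7 = 0.0023 × 10.4856 × 36.35 × 1.9235 = 1.6862 mm/d
ETc = Kc × ET₀ = 1.17 × 1.6862 = 1.9729 mm/d
Over 31 days: 1.9729 × 31 = 61.160 mm

61 mm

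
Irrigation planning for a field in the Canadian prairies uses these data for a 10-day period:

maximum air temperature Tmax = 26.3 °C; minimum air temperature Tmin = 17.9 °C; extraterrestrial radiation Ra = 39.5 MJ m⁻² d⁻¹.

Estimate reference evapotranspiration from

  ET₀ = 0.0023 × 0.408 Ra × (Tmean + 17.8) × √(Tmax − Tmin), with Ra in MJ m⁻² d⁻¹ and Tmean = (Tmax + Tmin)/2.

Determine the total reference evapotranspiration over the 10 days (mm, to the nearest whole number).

43 mm

Tmean = (26.3 + 17.9)/2 = 22.10 °C
0.408 Ra = 0.408 × 39.5 = 16.1160 mm/d equivalent
ET₀ = 0.0023 × 16.1160 × (22.10 + 17.8) × √8.4 = 0.0023 × 16.1160 × 39.90 × 2.8983 = 4.2865 mm/d
Over 10 days: 4.2865 × 10 = 42.865 mm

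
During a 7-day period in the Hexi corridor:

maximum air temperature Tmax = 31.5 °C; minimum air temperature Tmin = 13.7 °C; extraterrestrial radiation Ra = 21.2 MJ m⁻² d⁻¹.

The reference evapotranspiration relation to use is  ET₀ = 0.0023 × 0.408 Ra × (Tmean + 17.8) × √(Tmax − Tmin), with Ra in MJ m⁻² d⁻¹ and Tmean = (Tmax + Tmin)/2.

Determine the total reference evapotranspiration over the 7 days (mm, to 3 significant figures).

Tmean = (31.5 + 13.7)/2 = 22.60 °C
0.408 Ra = 0.408 × 21.2 = 8.6496 mm/d equivalent
ET₀ = 0.0023 × 8.6496 × (22.60 + 17.8) × √17.8 = 0.0023 × 8.6496 × 40.40 × 4.2190 = 3.3909 mm/d
Over 7 days: 3.3909 × 7 = 23.736 mm

23.7 mm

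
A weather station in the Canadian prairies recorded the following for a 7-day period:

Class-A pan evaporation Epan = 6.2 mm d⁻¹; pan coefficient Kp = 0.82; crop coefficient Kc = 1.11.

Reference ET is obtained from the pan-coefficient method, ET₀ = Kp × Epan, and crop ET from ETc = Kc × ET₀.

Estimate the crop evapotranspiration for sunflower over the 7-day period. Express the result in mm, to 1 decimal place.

39.5 mm

ET₀ = 0.82 × 6.2 = 5.0840 mm/d
ETc = Kc × ET₀ = 1.11 × 5.0840 = 5.6432 mm/d
Over 7 days: 5.6432 × 7 = 39.502 mm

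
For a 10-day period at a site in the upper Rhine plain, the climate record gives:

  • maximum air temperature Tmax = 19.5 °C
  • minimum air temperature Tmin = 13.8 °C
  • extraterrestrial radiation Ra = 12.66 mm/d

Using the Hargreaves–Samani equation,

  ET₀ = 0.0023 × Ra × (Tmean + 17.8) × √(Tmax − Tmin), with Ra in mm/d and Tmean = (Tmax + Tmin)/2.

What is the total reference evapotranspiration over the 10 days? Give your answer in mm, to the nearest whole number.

24 mm

Tmean = (19.5 + 13.8)/2 = 16.65 °C
ET₀ = 0.0023 × 12.66 × (16.65 + 17.8) × √5.7 = 0.0023 × 12.66 × 34.45 × 2.3875 = 2.3949 mm/d
Over 10 days: 2.3949 × 10 = 23.949 mm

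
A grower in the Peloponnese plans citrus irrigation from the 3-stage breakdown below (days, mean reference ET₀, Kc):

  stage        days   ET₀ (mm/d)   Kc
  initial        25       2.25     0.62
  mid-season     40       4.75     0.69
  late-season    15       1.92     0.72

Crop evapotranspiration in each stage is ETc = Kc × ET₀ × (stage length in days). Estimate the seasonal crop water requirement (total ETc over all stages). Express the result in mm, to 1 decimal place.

initial: 0.62 × 2.25 × 25 = 34.88 mm
mid-season: 0.69 × 4.75 × 40 = 131.10 mm
late-season: 0.72 × 1.92 × 15 = 20.74 mm
Seasonal total = 186.72 mm

186.7 mm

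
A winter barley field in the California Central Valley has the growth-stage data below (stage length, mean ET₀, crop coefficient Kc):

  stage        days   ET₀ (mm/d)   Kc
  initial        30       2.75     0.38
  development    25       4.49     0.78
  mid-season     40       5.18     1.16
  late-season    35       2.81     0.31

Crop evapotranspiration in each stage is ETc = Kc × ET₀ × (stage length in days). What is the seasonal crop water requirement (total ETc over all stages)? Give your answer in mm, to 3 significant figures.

initial: 0.38 × 2.75 × 30 = 31.35 mm
development: 0.78 × 4.49 × 25 = 87.56 mm
mid-season: 1.16 × 5.18 × 40 = 240.35 mm
late-season: 0.31 × 2.81 × 35 = 30.49 mm
Seasonal total = 389.75 mm

390 mm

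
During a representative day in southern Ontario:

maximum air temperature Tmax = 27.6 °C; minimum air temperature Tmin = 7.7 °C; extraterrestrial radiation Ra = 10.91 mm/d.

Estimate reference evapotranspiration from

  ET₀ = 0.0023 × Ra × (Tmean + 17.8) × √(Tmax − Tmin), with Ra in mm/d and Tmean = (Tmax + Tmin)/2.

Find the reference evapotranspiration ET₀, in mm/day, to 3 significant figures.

Tmean = (27.6 + 7.7)/2 = 17.65 °C
ET₀ = 0.0023 × 10.91 × (17.65 + 17.8) × √19.9 = 0.0023 × 10.91 × 35.45 × 4.4609 = 3.9682 mm/d

3.97 mm/day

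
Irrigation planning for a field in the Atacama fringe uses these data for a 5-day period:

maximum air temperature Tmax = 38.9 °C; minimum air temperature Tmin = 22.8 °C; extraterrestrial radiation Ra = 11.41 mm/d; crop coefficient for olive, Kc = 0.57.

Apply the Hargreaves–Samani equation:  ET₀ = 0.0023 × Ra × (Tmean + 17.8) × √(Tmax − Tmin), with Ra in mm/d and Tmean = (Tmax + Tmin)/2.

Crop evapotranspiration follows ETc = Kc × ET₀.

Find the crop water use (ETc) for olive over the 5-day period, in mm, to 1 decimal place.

14.6 mm

Tmean = (38.9 + 22.8)/2 = 30.85 °C
ET₀ = 0.0023 × 11.41 × (30.85 + 17.8) × √16.1 = 0.0023 × 11.41 × 48.65 × 4.0125 = 5.1228 mm/d
ETc = Kc × ET₀ = 0.57 × 5.1228 = 2.9200 mm/d
Over 5 days: 2.9200 × 5 = 14.600 mm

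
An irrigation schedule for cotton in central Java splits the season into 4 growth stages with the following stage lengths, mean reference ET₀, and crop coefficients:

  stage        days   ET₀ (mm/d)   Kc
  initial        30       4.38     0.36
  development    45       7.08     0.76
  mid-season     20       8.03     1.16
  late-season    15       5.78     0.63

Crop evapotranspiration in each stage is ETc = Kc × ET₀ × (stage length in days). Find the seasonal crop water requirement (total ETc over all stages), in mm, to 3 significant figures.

530 mm

initial: 0.36 × 4.38 × 30 = 47.30 mm
development: 0.76 × 7.08 × 45 = 242.14 mm
mid-season: 1.16 × 8.03 × 20 = 186.30 mm
late-season: 0.63 × 5.78 × 15 = 54.62 mm
Seasonal total = 530.36 mm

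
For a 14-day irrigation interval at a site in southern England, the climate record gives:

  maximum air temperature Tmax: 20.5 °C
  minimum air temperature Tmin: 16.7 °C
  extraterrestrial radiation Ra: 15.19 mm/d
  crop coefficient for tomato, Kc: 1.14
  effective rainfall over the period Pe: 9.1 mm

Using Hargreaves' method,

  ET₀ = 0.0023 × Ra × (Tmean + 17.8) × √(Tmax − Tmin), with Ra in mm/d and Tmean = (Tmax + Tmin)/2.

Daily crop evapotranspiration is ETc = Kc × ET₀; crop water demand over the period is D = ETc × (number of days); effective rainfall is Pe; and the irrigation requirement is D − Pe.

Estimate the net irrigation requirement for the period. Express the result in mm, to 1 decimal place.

Tmean = (20.5 + 16.7)/2 = 18.60 °C
ET₀ = 0.0023 × 15.19 × (18.60 + 17.8) × √3.8 = 0.0023 × 15.19 × 36.40 × 1.9494 = 2.4791 mm/d
ETc = Kc × ET₀ = 1.14 × 2.4791 = 2.8262 mm/d
Crop demand D = ETc × 14 d = 2.8262 × 14 = 39.567 mm
D − Pe = 39.567 − 9.1 = 30.467 mm

30.5 mm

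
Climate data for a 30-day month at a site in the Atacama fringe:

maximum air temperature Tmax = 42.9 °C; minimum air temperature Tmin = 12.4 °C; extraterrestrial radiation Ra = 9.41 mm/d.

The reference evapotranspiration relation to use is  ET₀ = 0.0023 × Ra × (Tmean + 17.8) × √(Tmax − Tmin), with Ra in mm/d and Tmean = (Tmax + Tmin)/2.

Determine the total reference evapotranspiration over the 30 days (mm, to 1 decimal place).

Tmean = (42.9 + 12.4)/2 = 27.65 °C
ET₀ = 0.0023 × 9.41 × (27.65 + 17.8) × √30.5 = 0.0023 × 9.41 × 45.45 × 5.5227 = 5.4325 mm/d
Over 30 days: 5.4325 × 30 = 162.975 mm

163.0 mm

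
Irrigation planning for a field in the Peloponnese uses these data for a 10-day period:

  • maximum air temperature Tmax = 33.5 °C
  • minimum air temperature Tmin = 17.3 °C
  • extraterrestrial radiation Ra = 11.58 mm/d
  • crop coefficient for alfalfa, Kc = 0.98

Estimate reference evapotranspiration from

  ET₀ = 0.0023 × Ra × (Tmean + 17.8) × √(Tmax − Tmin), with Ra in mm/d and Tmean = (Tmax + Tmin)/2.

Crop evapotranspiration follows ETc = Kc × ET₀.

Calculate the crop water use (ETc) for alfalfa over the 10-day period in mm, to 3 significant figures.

45.4 mm

Tmean = (33.5 + 17.3)/2 = 25.40 °C
ET₀ = 0.0023 × 11.58 × (25.40 + 17.8) × √16.2 = 0.0023 × 11.58 × 43.20 × 4.0249 = 4.6310 mm/d
ETc = Kc × ET₀ = 0.98 × 4.6310 = 4.5384 mm/d
Over 10 days: 4.5384 × 10 = 45.384 mm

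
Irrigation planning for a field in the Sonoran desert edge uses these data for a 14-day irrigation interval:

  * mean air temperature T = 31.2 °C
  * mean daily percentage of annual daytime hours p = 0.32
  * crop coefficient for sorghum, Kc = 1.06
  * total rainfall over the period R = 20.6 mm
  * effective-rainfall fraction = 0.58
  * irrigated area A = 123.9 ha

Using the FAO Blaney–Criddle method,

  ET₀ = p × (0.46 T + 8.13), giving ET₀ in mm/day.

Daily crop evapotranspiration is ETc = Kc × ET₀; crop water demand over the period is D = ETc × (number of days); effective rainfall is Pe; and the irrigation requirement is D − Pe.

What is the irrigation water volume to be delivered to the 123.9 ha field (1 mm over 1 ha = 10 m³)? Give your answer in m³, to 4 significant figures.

ET₀ = 0.32 × (0.46 × 31.2 + 8.13) = 0.32 × 22.482 = 7.1942 mm/d
ETc = Kc × ET₀ = 1.06 × 7.1942 = 7.6259 mm/d
Crop demand D = ETc × 14 d = 7.6259 × 14 = 106.763 mm
Pe = 0.58 × 20.6 = 11.948 mm
D − Pe = 106.763 − 11.948 = 94.815 mm
Volume = 94.815 mm × 123.9 ha × 10 = 117475.8 m³

117500 m³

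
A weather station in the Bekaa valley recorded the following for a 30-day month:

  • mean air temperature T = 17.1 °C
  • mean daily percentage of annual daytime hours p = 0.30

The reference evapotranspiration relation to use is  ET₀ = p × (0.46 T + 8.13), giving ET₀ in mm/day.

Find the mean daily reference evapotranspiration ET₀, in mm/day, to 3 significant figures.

ET₀ = 0.30 × (0.46 × 17.1 + 8.13) = 0.30 × 15.996 = 4.7988 mm/d

4.80 mm/day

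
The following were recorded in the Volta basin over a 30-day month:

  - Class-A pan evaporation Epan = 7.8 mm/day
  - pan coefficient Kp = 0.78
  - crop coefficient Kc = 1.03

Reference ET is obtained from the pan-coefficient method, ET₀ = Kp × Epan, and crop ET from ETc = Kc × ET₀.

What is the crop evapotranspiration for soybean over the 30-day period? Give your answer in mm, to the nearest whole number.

ET₀ = 0.78 × 7.8 = 6.0840 mm/d
ETc = Kc × ET₀ = 1.03 × 6.0840 = 6.2665 mm/d
Over 30 days: 6.2665 × 30 = 187.995 mm

188 mm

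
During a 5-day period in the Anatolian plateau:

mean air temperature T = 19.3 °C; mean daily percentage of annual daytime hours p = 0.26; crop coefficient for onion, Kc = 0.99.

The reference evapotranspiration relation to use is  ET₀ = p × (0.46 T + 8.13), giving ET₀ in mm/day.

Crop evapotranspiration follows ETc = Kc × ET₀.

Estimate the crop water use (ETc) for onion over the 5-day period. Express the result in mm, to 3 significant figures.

21.9 mm

ET₀ = 0.26 × (0.46 × 19.3 + 8.13) = 0.26 × 17.008 = 4.4221 mm/d
ETc = Kc × ET₀ = 0.99 × 4.4221 = 4.3779 mm/d
Over 5 days: 4.3779 × 5 = 21.890 mm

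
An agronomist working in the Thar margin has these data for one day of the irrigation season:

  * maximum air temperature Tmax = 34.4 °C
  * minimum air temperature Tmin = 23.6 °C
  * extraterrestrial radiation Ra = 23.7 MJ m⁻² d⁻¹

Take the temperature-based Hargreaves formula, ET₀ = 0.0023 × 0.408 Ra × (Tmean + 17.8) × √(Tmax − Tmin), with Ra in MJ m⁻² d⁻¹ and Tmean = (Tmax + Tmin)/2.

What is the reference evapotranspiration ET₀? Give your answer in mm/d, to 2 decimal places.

3.42 mm/d

Tmean = (34.4 + 23.6)/2 = 29.00 °C
0.408 Ra = 0.408 × 23.7 = 9.6696 mm/d equivalent
ET₀ = 0.0023 × 9.6696 × (29.00 + 17.8) × √10.8 = 0.0023 × 9.6696 × 46.80 × 3.2863 = 3.4205 mm/d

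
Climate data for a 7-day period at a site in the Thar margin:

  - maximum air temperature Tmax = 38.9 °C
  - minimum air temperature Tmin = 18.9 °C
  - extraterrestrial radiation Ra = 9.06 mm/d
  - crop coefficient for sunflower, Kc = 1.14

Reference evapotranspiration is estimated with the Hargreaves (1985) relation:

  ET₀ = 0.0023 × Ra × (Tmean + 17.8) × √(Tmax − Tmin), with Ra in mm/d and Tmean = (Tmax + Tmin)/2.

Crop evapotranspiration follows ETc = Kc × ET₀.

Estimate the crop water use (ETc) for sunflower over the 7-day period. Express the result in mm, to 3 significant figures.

Tmean = (38.9 + 18.9)/2 = 28.90 °C
ET₀ = 0.0023 × 9.06 × (28.90 + 17.8) × √20.0 = 0.0023 × 9.06 × 46.70 × 4.4721 = 4.3520 mm/d
ETc = Kc × ET₀ = 1.14 × 4.3520 = 4.9613 mm/d
Over 7 days: 4.9613 × 7 = 34.729 mm

34.7 mm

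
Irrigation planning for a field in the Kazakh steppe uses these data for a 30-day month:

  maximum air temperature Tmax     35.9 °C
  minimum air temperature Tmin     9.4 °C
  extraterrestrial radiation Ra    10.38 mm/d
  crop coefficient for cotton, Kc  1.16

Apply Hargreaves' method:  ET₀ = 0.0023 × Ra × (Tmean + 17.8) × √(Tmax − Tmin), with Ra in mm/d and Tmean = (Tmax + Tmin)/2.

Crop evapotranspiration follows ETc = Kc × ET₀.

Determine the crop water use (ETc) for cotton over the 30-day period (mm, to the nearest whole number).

173 mm

Tmean = (35.9 + 9.4)/2 = 22.65 °C
ET₀ = 0.0023 × 10.38 × (22.65 + 17.8) × √26.5 = 0.0023 × 10.38 × 40.45 × 5.1478 = 4.9712 mm/d
ETc = Kc × ET₀ = 1.16 × 4.9712 = 5.7666 mm/d
Over 30 days: 5.7666 × 30 = 172.998 mm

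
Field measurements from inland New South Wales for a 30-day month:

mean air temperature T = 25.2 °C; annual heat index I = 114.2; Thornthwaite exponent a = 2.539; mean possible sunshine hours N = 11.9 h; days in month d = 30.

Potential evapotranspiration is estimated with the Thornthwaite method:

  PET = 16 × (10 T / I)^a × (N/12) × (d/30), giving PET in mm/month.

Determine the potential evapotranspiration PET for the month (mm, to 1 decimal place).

118.4 mm

10T/I = 10 × 25.2 / 114.2 = 2.2067
(10T/I)^a = 2.2067^2.539 = 7.4604
Uncorrected PET = 16 × 7.4604 = 119.366 mm
Correction = (N/12)(d/30) = (11.9/12)(30/30) = 0.9917
PET = 119.366 × 0.9917 = 118.375 mm/month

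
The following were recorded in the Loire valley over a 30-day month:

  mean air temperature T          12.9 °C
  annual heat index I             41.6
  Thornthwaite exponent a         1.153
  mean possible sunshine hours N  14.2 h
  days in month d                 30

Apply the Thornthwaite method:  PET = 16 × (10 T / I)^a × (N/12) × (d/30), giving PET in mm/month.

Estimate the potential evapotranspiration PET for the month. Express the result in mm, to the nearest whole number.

70 mm

10T/I = 10 × 12.9 / 41.6 = 3.1010
(10T/I)^a = 3.1010^1.153 = 3.6872
Uncorrected PET = 16 × 3.6872 = 58.995 mm
Correction = (N/12)(d/30) = (14.2/12)(30/30) = 1.1833
PET = 58.995 × 1.1833 = 69.809 mm/month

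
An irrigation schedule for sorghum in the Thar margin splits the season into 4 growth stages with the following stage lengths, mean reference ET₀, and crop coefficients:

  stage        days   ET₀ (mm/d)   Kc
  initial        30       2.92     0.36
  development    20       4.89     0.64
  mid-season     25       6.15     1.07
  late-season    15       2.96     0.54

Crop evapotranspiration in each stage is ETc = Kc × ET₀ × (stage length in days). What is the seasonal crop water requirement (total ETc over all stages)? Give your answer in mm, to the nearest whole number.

initial: 0.36 × 2.92 × 30 = 31.54 mm
development: 0.64 × 4.89 × 20 = 62.59 mm
mid-season: 1.07 × 6.15 × 25 = 164.51 mm
late-season: 0.54 × 2.96 × 15 = 23.98 mm
Seasonal total = 282.62 mm

283 mm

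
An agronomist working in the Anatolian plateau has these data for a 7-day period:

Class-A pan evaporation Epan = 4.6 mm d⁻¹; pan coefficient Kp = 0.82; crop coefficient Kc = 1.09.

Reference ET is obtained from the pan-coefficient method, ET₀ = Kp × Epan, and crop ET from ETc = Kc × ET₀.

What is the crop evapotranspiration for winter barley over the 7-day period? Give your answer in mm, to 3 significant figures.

28.8 mm

ET₀ = 0.82 × 4.6 = 3.7720 mm/d
ETc = Kc × ET₀ = 1.09 × 3.7720 = 4.1115 mm/d
Over 7 days: 4.1115 × 7 = 28.781 mm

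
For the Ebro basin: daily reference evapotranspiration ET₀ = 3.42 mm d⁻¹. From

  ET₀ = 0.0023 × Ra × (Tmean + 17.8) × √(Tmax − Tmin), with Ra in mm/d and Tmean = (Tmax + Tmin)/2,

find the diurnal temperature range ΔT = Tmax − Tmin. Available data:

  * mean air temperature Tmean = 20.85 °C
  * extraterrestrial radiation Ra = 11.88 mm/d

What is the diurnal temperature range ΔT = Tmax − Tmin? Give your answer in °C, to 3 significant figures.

10.5 °C

√ΔT = ET₀ / [0.0023 × Ra × (Tmean+17.8)] = 3.42 / (0.0023 × 11.88 × 38.65) = 3.2384
ΔT = 3.2384² = 10.487 °C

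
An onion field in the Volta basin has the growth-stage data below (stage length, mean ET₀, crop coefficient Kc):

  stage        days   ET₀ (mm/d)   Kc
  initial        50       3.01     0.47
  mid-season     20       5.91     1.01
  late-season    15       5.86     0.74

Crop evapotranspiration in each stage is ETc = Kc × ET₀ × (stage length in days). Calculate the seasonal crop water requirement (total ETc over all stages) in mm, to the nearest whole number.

initial: 0.47 × 3.01 × 50 = 70.74 mm
mid-season: 1.01 × 5.91 × 20 = 119.38 mm
late-season: 0.74 × 5.86 × 15 = 65.05 mm
Seasonal total = 255.17 mm

255 mm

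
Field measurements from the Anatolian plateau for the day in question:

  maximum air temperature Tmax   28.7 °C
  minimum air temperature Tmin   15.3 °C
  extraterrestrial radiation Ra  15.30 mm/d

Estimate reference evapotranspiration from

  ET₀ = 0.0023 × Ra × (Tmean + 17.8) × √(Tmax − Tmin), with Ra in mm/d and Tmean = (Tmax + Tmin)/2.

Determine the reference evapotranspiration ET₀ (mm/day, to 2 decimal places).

Tmean = (28.7 + 15.3)/2 = 22.00 °C
ET₀ = 0.0023 × 15.30 × (22.00 + 17.8) × √13.4 = 0.0023 × 15.30 × 39.80 × 3.6606 = 5.1269 mm/d

5.13 mm/day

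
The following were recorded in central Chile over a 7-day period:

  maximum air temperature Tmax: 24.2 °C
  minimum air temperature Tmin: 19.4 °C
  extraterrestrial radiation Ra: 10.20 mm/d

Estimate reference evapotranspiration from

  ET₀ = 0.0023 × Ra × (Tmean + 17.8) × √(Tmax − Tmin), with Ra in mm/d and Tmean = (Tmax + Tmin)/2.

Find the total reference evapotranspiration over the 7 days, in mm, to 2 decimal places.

Tmean = (24.2 + 19.4)/2 = 21.80 °C
ET₀ = 0.0023 × 10.20 × (21.80 + 17.8) × √4.8 = 0.0023 × 10.20 × 39.60 × 2.1909 = 2.0354 mm/d
Over 7 days: 2.0354 × 7 = 14.248 mm

14.25 mm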